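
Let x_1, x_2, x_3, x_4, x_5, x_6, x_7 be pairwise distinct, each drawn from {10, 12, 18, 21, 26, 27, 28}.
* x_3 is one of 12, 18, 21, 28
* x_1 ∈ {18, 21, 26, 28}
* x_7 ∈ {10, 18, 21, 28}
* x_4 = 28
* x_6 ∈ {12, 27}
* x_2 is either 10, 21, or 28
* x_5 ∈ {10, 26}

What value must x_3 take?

12

x_4 has just one choice, so x_4 = 28. Eliminate 28 elsewhere: x_1, x_2, x_3, x_7.
The 6 still-open variables draw from only 6 values {10, 12, 18, 21, 26, 27}, so each is used; only x_6 can be 27, hence x_6 = 27.
The 5 still-open variables together cover exactly {10, 12, 18, 21, 26} — 5 values for 5 variables — and 12 appears only in x_3's list, so x_3 = 12.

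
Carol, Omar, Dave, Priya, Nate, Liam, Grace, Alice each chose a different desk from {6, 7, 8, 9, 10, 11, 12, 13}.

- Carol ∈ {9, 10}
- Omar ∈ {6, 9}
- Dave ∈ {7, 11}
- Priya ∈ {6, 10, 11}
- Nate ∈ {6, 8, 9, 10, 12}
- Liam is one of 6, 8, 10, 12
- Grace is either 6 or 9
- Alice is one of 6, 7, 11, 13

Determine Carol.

10

Among the 8 variables, 13 fits only Alice (and all 8 values in {6, 7, 8, 9, 10, 11, 12, 13} must be used), so Alice = 13.
The 7 still-open variables draw from only 7 values {6, 7, 8, 9, 10, 11, 12}, so each is used; only Dave can be 7, hence Dave = 7.
The 6 still-open variables together cover exactly {6, 8, 9, 10, 11, 12} — 6 values for 6 variables — and 11 appears only in Priya's list, so Priya = 11.
Omar and Grace share exactly the 2 values {6, 9}; by pigeonhole those values go to them, so strike 6, 9 from Carol, Nate, Liam.
So Carol = 10.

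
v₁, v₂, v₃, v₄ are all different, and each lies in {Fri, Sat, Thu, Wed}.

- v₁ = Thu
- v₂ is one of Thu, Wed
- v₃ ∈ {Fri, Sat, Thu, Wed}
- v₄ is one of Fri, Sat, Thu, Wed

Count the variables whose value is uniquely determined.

v₁ must be Thu (only option left). Strike Thu from v₂, v₃, v₄.
v₂ must be Wed (only option left). Remove Wed from v₃, v₄.
Determined: v₁=Thu, v₂=Wed. The other variables each still have more than one consistent value. That makes 2.

2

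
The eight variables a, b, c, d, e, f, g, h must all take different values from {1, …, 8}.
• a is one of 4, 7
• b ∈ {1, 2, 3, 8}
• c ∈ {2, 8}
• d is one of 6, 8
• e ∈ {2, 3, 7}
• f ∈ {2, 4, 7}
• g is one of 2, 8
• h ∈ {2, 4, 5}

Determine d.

6

The 8 variables together cover exactly {1, 2, 3, 4, 5, 6, 7, 8} — 8 values for 8 variables — and 1 appears only in b's list, so b = 1.
The 7 still-open variables together cover exactly {2, 3, 4, 5, 6, 7, 8} — 7 values for 7 variables — and 3 appears only in e's list, so e = 3.
Among the 6 still-open variables, 5 fits only h (and all 6 values in {2, 4, 5, 6, 7, 8} must be used), so h = 5.
The 5 still-open variables draw from only 5 values {2, 4, 6, 7, 8}, so each is used; only d can be 6, hence d = 6.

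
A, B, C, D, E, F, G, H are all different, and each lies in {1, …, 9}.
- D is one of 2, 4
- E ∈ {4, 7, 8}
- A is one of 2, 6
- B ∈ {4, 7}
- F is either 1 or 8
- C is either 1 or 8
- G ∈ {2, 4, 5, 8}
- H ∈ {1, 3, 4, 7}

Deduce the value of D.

The 8 variables together cover exactly {1, 2, 3, 4, 5, 6, 7, 8} — 8 values for 8 variables — and 3 appears only in H's list, so H = 3.
The 7 still-open variables together cover exactly {1, 2, 4, 5, 6, 7, 8} — 7 values for 7 variables — and 5 appears only in G's list, so G = 5.
Among the 6 still-open variables, 6 fits only A (and all 6 values in {1, 2, 4, 6, 7, 8} must be used), so A = 6.
Among the 5 still-open variables, 2 fits only D (and all 5 values in {1, 2, 4, 7, 8} must be used), so D = 2.

2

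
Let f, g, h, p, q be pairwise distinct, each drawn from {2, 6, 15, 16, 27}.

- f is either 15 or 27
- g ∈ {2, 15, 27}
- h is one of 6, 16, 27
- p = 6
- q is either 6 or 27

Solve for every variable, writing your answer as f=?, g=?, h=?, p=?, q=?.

p's domain is down to {6}, so p = 6. Strike 6 from h, q.
That leaves q = 27. So f, g, h can't be 27.
f's domain is down to {15}, so f = 15. So g can't be 15.
That leaves g = 2.
h has just one choice, so h = 16.

f=15, g=2, h=16, p=6, q=27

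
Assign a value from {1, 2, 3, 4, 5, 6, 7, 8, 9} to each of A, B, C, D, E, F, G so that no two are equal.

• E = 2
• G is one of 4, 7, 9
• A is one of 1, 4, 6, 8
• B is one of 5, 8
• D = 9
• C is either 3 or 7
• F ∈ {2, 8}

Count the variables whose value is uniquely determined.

D's domain is down to {9}, so D = 9. So G can't be 9.
E has just one choice, so E = 2. Eliminate 2 elsewhere: F.
F's domain is down to {8}, so F = 8. Strike 8 from A, B.
B's domain is down to {5}, so B = 5.
Determined: B=5, D=9, E=2, F=8. The other variables each still have more than one consistent value. That makes 4.

4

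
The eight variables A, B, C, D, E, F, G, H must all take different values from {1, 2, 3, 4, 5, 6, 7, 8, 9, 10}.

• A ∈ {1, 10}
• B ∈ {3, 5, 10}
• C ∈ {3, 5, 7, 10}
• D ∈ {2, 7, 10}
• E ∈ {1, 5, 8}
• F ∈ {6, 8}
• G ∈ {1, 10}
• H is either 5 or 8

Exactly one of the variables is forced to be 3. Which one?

The 8 variables draw from only 8 values {1, 2, 3, 5, 6, 7, 8, 10}, so each is used; only D can be 2, hence D = 2.
Among the 7 still-open variables, 6 fits only F (and all 7 values in {1, 3, 5, 6, 7, 8, 10} must be used), so F = 6.
The 6 still-open variables together cover exactly {1, 3, 5, 7, 8, 10} — 6 values for 6 variables — and 7 appears only in C's list, so C = 7.
The 5 still-open variables together cover exactly {1, 3, 5, 8, 10} — 5 values for 5 variables — and 3 appears only in B's list, so B = 3.

B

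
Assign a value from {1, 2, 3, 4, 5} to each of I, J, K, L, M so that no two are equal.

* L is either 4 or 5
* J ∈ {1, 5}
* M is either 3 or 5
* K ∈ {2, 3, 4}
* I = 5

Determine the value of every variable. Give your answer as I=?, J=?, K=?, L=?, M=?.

I=5, J=1, K=2, L=4, M=3

I must be 5 (only option left). Remove 5 from J, L, M.
That leaves J = 1.
L has just one choice, so L = 4. Eliminate 4 elsewhere: K.
M's domain is down to {3}, so M = 3. Eliminate 3 elsewhere: K.
That leaves K = 2.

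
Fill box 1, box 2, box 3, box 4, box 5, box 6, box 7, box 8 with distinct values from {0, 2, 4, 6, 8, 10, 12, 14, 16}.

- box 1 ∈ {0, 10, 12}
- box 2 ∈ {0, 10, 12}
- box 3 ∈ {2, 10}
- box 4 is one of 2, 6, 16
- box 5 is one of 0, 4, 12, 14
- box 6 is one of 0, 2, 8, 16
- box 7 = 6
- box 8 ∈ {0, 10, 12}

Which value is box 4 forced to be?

16

box 7 must be 6 (only option left). Eliminate 6 elsewhere: box 4.
box 1, box 2, box 8 share exactly the 3 values {0, 10, 12}; by pigeonhole those values go to them, so strike 0, 10, 12 from box 3, box 5, box 6.
box 3 must be 2 (only option left). Remove 2 from box 4, box 6.
So box 4 = 16.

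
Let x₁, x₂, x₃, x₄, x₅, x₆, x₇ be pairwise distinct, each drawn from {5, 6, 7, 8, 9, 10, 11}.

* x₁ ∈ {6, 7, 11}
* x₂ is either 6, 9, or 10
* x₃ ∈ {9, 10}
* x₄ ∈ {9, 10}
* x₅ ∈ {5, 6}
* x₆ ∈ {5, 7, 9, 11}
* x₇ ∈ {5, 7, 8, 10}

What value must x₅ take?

5

The 7 variables draw from only 7 values {5, 6, 7, 8, 9, 10, 11}, so each is used; only x₇ can be 8, hence x₇ = 8.
x₃ and x₄ between them cover only {9, 10} — a naked pair. Remove those values from x₂, x₆.
x₂'s domain is down to {6}, so x₂ = 6. Remove 6 from x₁, x₅.
So x₅ = 5.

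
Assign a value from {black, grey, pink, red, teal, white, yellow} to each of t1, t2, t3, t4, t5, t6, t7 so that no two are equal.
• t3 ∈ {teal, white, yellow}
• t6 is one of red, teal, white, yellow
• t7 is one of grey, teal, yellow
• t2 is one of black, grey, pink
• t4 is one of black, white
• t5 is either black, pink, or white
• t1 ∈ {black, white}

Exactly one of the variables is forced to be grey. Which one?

Among the 7 variables, red fits only t6 (and all 7 values in {black, grey, pink, red, teal, white, yellow} must be used), so t6 = red.
The 2 variables t1 and t4 are confined to {black, white}, which locks those values in; drop them from t2, t3, t5.
t5 has just one choice, so t5 = pink. So t2 can't be pink.
So grey goes to t2.

t2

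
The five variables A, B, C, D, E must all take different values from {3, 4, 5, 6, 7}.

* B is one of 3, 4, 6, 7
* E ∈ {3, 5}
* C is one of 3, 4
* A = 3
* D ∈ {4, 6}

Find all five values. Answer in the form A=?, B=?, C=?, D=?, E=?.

A has just one choice, so A = 3. So B, C, E can't be 3.
C's domain is down to {4}, so C = 4. Strike 4 from B, D.
D must be 6 (only option left). So B can't be 6.
That leaves E = 5.
B's domain is down to {7}, so B = 7.

A=3, B=7, C=4, D=6, E=5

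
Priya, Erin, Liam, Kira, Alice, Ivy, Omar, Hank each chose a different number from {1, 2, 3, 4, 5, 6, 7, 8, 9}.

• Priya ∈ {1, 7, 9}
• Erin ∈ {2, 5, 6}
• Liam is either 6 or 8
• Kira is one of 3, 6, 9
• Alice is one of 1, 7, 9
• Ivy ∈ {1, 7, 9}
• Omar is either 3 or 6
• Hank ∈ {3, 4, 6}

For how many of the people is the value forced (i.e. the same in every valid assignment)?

Priya, Alice, Ivy between them cover only {1, 7, 9} — a naked triple. Remove those values from Kira.
Kira and Omar between them cover only {3, 6} — a naked pair. Remove those values from Erin, Liam, Hank.
Liam must be 8 (only option left).
Hank must be 4 (only option left).
Determined: Liam=8, Hank=4. The other people each still have more than one consistent value. That makes 2.

2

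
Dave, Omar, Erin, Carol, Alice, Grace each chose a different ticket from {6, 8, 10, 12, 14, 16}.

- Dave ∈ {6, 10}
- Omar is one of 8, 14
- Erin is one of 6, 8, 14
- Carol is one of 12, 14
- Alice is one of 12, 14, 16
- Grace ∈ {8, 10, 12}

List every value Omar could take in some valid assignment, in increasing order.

The 6 variables together cover exactly {6, 8, 10, 12, 14, 16} — 6 values for 6 variables — and 16 appears only in Alice's list, so Alice = 16.
No further eliminations apply; Omar can still be any of 8, 14.

8, 14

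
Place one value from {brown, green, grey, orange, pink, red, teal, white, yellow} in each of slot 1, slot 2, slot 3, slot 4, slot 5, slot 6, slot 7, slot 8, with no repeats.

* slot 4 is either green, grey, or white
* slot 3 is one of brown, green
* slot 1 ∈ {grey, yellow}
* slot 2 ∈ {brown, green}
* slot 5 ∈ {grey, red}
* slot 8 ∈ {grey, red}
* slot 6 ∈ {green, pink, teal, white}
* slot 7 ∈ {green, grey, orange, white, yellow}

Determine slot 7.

slot 2 and slot 3 share exactly the 2 values {brown, green}; by pigeonhole those values go to them, so strike brown, green from slot 4, slot 6, slot 7.
slot 5 and slot 8 between them cover only {grey, red} — a naked pair. Remove those values from slot 1, slot 4, slot 7.
slot 1 must be yellow (only option left). Strike yellow from slot 7.
slot 4's domain is down to {white}, so slot 4 = white. Remove white from slot 6, slot 7.
So slot 7 = orange.

orange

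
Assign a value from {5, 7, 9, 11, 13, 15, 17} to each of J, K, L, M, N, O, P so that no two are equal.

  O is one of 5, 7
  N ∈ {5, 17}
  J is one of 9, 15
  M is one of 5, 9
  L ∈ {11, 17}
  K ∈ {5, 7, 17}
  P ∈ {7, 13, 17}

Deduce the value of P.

Among the 7 variables, 11 fits only L (and all 7 values in {5, 7, 9, 11, 13, 15, 17} must be used), so L = 11.
The 6 still-open variables together cover exactly {5, 7, 9, 13, 15, 17} — 6 values for 6 variables — and 13 appears only in P's list, so P = 13.

13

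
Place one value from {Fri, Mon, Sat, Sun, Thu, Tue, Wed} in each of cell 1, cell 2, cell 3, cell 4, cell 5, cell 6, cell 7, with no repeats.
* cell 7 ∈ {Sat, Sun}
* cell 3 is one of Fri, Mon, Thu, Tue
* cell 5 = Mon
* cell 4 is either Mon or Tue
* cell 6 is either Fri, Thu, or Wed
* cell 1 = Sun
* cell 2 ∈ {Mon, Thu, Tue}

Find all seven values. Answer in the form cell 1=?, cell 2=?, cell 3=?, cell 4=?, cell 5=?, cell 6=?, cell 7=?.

cell 1's domain is down to {Sun}, so cell 1 = Sun. Remove Sun from cell 7.
cell 5 has just one choice, so cell 5 = Mon. Strike Mon from cell 2, cell 3, cell 4.
cell 7's domain is down to {Sat}, so cell 7 = Sat.
cell 4 has just one choice, so cell 4 = Tue. So cell 2, cell 3 can't be Tue.
cell 2's domain is down to {Thu}, so cell 2 = Thu. Remove Thu from cell 3, cell 6.
That leaves cell 3 = Fri. Remove Fri from cell 6.
cell 6 has just one choice, so cell 6 = Wed.

cell 1=Sun, cell 2=Thu, cell 3=Fri, cell 4=Tue, cell 5=Mon, cell 6=Wed, cell 7=Sat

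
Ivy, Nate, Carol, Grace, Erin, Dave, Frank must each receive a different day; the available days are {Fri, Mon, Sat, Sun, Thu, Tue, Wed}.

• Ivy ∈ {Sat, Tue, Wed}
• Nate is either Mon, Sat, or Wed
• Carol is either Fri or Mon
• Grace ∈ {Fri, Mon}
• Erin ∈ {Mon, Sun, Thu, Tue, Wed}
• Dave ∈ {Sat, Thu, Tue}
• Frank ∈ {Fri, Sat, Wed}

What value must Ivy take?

Tue

Among the 7 variables, Sun fits only Erin (and all 7 values in {Fri, Mon, Sat, Sun, Thu, Tue, Wed} must be used), so Erin = Sun.
The 6 still-open variables together cover exactly {Fri, Mon, Sat, Thu, Tue, Wed} — 6 values for 6 variables — and Thu appears only in Dave's list, so Dave = Thu.
The 5 still-open variables draw from only 5 values {Fri, Mon, Sat, Tue, Wed}, so each is used; only Ivy can be Tue, hence Ivy = Tue.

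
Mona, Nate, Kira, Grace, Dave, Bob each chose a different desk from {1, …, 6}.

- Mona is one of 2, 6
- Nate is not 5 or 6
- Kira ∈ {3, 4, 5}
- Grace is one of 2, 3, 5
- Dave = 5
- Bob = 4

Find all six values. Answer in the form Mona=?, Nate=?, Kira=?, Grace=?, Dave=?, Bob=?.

Mona=6, Nate=1, Kira=3, Grace=2, Dave=5, Bob=4

Dave's domain is down to {5}, so Dave = 5. Eliminate 5 elsewhere: Kira, Grace.
Bob has just one choice, so Bob = 4. Strike 4 from Nate, Kira.
Kira must be 3 (only option left). Strike 3 from Nate, Grace.
Grace's domain is down to {2}, so Grace = 2. Remove 2 from Mona, Nate.
Mona has just one choice, so Mona = 6.
Nate must be 1 (only option left).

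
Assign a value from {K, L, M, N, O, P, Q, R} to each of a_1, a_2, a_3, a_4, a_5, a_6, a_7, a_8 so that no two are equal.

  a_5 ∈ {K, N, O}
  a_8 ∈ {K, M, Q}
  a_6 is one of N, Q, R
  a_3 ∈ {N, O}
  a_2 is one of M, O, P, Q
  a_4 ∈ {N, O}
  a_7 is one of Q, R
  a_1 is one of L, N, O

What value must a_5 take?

K

The 8 variables draw from only 8 values {K, L, M, N, O, P, Q, R}, so each is used; only a_1 can be L, hence a_1 = L.
The 7 still-open variables together cover exactly {K, M, N, O, P, Q, R} — 7 values for 7 variables — and P appears only in a_2's list, so a_2 = P.
The 6 still-open variables draw from only 6 values {K, M, N, O, Q, R}, so each is used; only a_8 can be M, hence a_8 = M.
The 5 still-open variables draw from only 5 values {K, N, O, Q, R}, so each is used; only a_5 can be K, hence a_5 = K.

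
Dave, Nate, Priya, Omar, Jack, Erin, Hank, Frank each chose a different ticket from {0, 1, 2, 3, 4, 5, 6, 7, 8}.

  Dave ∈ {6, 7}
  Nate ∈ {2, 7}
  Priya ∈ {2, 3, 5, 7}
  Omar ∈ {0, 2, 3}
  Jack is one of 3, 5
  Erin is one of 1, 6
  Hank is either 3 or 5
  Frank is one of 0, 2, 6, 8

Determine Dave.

6

The 8 variables draw from only 8 values {0, 1, 2, 3, 5, 6, 7, 8}, so each is used; only Erin can be 1, hence Erin = 1.
The 7 still-open variables draw from only 7 values {0, 2, 3, 5, 6, 7, 8}, so each is used; only Frank can be 8, hence Frank = 8.
Among the 6 still-open variables, 0 fits only Omar (and all 6 values in {0, 2, 3, 5, 6, 7} must be used), so Omar = 0.
The 5 still-open variables together cover exactly {2, 3, 5, 6, 7} — 5 values for 5 variables — and 6 appears only in Dave's list, so Dave = 6.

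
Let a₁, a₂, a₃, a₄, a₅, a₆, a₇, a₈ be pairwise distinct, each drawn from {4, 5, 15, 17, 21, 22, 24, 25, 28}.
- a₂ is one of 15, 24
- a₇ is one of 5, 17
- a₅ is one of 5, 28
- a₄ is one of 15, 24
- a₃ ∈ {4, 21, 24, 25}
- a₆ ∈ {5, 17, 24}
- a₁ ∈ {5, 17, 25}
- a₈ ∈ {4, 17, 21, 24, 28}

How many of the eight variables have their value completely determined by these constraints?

The 2 variables a₂ and a₄ are confined to {15, 24}, which locks those values in; drop them from a₃, a₆, a₈.
a₆ and a₇ between them cover only {5, 17} — a naked pair. Remove those values from a₁, a₅, a₈.
a₁ has just one choice, so a₁ = 25. Eliminate 25 elsewhere: a₃.
a₅ must be 28 (only option left). Eliminate 28 elsewhere: a₈.
Determined: a₁=25, a₅=28. The other variables each still have more than one consistent value. That makes 2.

2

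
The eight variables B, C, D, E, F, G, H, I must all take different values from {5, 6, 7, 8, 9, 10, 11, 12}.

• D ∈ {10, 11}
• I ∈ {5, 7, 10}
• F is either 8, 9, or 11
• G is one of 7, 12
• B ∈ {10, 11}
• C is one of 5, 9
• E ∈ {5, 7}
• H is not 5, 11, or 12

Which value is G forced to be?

The 8 variables together cover exactly {5, 6, 7, 8, 9, 10, 11, 12} — 8 values for 8 variables — and 6 appears only in H's list, so H = 6.
Among the 7 still-open variables, 8 fits only F (and all 7 values in {5, 7, 8, 9, 10, 11, 12} must be used), so F = 8.
The 6 still-open variables draw from only 6 values {5, 7, 9, 10, 11, 12}, so each is used; only C can be 9, hence C = 9.
The 5 still-open variables draw from only 5 values {5, 7, 10, 11, 12}, so each is used; only G can be 12, hence G = 12.

12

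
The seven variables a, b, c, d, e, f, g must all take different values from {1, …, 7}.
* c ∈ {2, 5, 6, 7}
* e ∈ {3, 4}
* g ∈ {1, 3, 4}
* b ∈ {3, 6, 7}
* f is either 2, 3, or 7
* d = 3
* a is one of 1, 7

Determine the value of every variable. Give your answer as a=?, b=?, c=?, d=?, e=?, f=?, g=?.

d must be 3 (only option left). So b, e, f, g can't be 3.
e has just one choice, so e = 4. Eliminate 4 elsewhere: g.
That leaves g = 1. So a can't be 1.
a has just one choice, so a = 7. Eliminate 7 elsewhere: b, c, f.
b must be 6 (only option left). Strike 6 from c.
That leaves f = 2. Strike 2 from c.
c's domain is down to {5}, so c = 5.

a=7, b=6, c=5, d=3, e=4, f=2, g=1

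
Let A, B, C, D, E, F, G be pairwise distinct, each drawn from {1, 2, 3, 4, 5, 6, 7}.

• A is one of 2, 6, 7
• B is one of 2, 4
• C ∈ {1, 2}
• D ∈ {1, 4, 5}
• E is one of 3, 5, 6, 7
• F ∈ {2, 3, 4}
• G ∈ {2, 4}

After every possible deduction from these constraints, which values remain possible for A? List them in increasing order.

6, 7

B and G between them cover only {2, 4} — a naked pair. Remove those values from A, C, D, F.
C has just one choice, so C = 1. Remove 1 from D.
D has just one choice, so D = 5. Remove 5 from E.
F's domain is down to {3}, so F = 3. Strike 3 from E.
No further eliminations apply; A can still be any of 6, 7.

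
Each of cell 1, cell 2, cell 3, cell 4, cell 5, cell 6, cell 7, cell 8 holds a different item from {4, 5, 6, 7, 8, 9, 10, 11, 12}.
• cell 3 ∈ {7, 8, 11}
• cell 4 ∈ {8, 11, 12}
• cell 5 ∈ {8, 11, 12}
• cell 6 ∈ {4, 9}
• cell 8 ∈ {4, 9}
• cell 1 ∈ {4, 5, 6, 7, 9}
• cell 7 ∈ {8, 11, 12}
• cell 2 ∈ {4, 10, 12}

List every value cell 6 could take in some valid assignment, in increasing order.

4, 9

cell 6 and cell 8 between them cover only {4, 9} — a naked pair. Remove those values from cell 1, cell 2.
cell 4, cell 5, cell 7 share exactly the 3 values {8, 11, 12}; by pigeonhole those values go to them, so strike 8, 11, 12 from cell 2, cell 3.
cell 2's domain is down to {10}, so cell 2 = 10.
That leaves cell 3 = 7. Eliminate 7 elsewhere: cell 1.
No further eliminations apply; cell 6 can still be any of 4, 9.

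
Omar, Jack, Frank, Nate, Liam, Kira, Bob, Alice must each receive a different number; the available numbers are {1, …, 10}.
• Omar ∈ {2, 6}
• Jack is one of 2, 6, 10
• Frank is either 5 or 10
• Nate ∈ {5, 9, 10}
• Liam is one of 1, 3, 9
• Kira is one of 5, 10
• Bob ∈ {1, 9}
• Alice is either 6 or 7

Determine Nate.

9

Among the 8 variables, 3 fits only Liam (and all 8 values in {1, 2, 3, 5, 6, 7, 9, 10} must be used), so Liam = 3.
Among the 7 still-open variables, 1 fits only Bob (and all 7 values in {1, 2, 5, 6, 7, 9, 10} must be used), so Bob = 1.
The 6 still-open variables draw from only 6 values {2, 5, 6, 7, 9, 10}, so each is used; only Alice can be 7, hence Alice = 7.
The 5 still-open variables together cover exactly {2, 5, 6, 9, 10} — 5 values for 5 variables — and 9 appears only in Nate's list, so Nate = 9.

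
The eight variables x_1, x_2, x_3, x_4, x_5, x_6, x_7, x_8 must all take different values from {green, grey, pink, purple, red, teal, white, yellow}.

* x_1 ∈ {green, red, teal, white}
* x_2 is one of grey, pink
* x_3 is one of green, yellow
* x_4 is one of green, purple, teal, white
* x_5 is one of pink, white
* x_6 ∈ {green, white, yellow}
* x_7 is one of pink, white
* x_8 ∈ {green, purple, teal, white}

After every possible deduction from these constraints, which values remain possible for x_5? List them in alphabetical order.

pink, white

Among the 8 variables, grey fits only x_2 (and all 8 values in {green, grey, pink, purple, red, teal, white, yellow} must be used), so x_2 = grey.
The 7 still-open variables together cover exactly {green, pink, purple, red, teal, white, yellow} — 7 values for 7 variables — and red appears only in x_1's list, so x_1 = red.
The 2 variables x_5 and x_7 are confined to {pink, white}, which locks those values in; drop them from x_4, x_6, x_8.
x_3 and x_6 share exactly the 2 values {green, yellow}; by pigeonhole those values go to them, so strike green, yellow from x_4, x_8.
No further eliminations apply; x_5 can still be any of pink, white.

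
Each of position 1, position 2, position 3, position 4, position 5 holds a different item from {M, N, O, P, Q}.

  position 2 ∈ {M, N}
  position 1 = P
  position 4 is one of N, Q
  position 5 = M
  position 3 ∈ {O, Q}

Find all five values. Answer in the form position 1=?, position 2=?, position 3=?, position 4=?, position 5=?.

position 1 must be P (only option left).
position 5's domain is down to {M}, so position 5 = M. So position 2 can't be M.
position 2 must be N (only option left). Eliminate N elsewhere: position 4.
That leaves position 4 = Q. Remove Q from position 3.
position 3 must be O (only option left).

position 1=P, position 2=N, position 3=O, position 4=Q, position 5=M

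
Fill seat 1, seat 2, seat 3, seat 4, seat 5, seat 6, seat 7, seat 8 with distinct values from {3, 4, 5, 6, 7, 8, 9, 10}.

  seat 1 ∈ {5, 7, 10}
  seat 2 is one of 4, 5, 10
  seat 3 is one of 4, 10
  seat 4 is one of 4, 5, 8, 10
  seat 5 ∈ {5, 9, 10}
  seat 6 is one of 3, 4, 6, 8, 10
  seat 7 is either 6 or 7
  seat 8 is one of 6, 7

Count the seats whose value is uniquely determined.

3

Among the 8 variables, 3 fits only seat 6 (and all 8 values in {3, 4, 5, 6, 7, 8, 9, 10} must be used), so seat 6 = 3.
The 7 still-open variables draw from only 7 values {4, 5, 6, 7, 8, 9, 10}, so each is used; only seat 4 can be 8, hence seat 4 = 8.
The 6 still-open variables draw from only 6 values {4, 5, 6, 7, 9, 10}, so each is used; only seat 5 can be 9, hence seat 5 = 9.
seat 7 and seat 8 between them cover only {6, 7} — a naked pair. Remove those values from seat 1.
Determined: seat 4=8, seat 5=9, seat 6=3. The other seats each still have more than one consistent value. That makes 3.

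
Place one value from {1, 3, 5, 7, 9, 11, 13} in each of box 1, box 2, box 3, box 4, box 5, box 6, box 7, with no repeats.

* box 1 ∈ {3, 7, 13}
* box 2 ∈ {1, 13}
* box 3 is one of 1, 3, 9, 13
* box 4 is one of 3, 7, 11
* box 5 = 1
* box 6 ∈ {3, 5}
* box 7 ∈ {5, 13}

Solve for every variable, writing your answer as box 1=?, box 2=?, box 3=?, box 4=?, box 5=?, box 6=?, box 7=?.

box 1=7, box 2=13, box 3=9, box 4=11, box 5=1, box 6=3, box 7=5

box 5 must be 1 (only option left). So box 2, box 3 can't be 1.
box 2 must be 13 (only option left). Remove 13 from box 1, box 3, box 7.
box 7 has just one choice, so box 7 = 5. Eliminate 5 elsewhere: box 6.
box 6's domain is down to {3}, so box 6 = 3. Strike 3 from box 1, box 3, box 4.
That leaves box 1 = 7. Eliminate 7 elsewhere: box 4.
box 3 has just one choice, so box 3 = 9.
That leaves box 4 = 11.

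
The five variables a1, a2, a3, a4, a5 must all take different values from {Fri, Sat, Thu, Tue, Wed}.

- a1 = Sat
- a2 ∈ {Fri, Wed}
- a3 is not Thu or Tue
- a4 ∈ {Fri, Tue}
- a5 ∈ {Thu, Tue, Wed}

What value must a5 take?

Thu

a1 must be Sat (only option left). So a3 can't be Sat.
The 4 still-open variables together cover exactly {Fri, Thu, Tue, Wed} — 4 values for 4 variables — and Thu appears only in a5's list, so a5 = Thu.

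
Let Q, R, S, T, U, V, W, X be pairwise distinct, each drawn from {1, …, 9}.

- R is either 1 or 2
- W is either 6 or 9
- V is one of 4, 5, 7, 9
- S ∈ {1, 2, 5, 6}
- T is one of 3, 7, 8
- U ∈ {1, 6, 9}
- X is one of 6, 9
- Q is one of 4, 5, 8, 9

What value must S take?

W and X share exactly the 2 values {6, 9}; by pigeonhole those values go to them, so strike 6, 9 from Q, S, U, V.
That leaves U = 1. Remove 1 from R, S.
That leaves R = 2. Strike 2 from S.
So S = 5.

5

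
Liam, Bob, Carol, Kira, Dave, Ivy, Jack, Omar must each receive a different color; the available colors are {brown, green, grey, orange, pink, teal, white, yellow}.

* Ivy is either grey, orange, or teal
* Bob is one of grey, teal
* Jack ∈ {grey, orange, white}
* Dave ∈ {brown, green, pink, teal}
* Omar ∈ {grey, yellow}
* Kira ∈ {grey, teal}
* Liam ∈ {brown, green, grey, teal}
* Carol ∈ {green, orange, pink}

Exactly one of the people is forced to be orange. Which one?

Ivy

Among the 8 variables, white fits only Jack (and all 8 values in {brown, green, grey, orange, pink, teal, white, yellow} must be used), so Jack = white.
Among the 7 still-open variables, yellow fits only Omar (and all 7 values in {brown, green, grey, orange, pink, teal, yellow} must be used), so Omar = yellow.
Bob and Kira between them cover only {grey, teal} — a naked pair. Remove those values from Liam, Dave, Ivy.
So orange goes to Ivy.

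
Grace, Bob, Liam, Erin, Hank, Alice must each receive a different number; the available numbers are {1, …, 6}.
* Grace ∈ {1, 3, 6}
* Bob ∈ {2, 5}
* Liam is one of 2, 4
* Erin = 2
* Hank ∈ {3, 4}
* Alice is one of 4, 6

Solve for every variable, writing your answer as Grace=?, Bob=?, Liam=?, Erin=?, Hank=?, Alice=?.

Grace=1, Bob=5, Liam=4, Erin=2, Hank=3, Alice=6

Erin has just one choice, so Erin = 2. Eliminate 2 elsewhere: Bob, Liam.
That leaves Bob = 5.
Liam's domain is down to {4}, so Liam = 4. So Hank, Alice can't be 4.
That leaves Hank = 3. Strike 3 from Grace.
Alice has just one choice, so Alice = 6. Eliminate 6 elsewhere: Grace.
Grace's domain is down to {1}, so Grace = 1.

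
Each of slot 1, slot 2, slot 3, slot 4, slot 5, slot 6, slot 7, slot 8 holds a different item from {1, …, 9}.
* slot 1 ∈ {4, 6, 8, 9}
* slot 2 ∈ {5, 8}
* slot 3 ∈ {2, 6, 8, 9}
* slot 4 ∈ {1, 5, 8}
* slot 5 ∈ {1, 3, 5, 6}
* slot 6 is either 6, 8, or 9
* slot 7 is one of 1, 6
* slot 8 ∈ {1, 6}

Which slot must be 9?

slot 6

Among the 8 variables, 2 fits only slot 3 (and all 8 values in {1, 2, 3, 4, 5, 6, 8, 9} must be used), so slot 3 = 2.
The 7 still-open variables together cover exactly {1, 3, 4, 5, 6, 8, 9} — 7 values for 7 variables — and 3 appears only in slot 5's list, so slot 5 = 3.
The 6 still-open variables draw from only 6 values {1, 4, 5, 6, 8, 9}, so each is used; only slot 1 can be 4, hence slot 1 = 4.
Among the 5 still-open variables, 9 fits only slot 6 (and all 5 values in {1, 5, 6, 8, 9} must be used), so slot 6 = 9.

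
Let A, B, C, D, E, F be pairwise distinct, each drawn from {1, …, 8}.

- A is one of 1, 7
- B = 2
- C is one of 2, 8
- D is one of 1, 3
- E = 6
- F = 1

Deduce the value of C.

8

B has just one choice, so B = 2. So C can't be 2.
So C = 8.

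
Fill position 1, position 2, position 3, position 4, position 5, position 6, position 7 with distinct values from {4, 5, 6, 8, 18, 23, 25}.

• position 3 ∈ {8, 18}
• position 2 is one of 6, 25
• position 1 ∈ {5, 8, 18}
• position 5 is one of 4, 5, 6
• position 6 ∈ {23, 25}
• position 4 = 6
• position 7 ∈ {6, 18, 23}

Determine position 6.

position 4 must be 6 (only option left). Remove 6 from position 2, position 5, position 7.
position 2 must be 25 (only option left). Strike 25 from position 6.
So position 6 = 23.

23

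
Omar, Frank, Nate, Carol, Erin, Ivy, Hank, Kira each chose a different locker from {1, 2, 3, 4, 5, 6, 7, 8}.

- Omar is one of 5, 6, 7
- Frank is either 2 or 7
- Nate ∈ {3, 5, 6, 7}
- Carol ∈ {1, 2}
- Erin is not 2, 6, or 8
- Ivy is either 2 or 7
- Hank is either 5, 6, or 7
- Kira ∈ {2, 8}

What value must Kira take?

8

The 8 variables together cover exactly {1, 2, 3, 4, 5, 6, 7, 8} — 8 values for 8 variables — and 4 appears only in Erin's list, so Erin = 4.
The 7 still-open variables draw from only 7 values {1, 2, 3, 5, 6, 7, 8}, so each is used; only Carol can be 1, hence Carol = 1.
The 6 still-open variables draw from only 6 values {2, 3, 5, 6, 7, 8}, so each is used; only Nate can be 3, hence Nate = 3.
The 5 still-open variables draw from only 5 values {2, 5, 6, 7, 8}, so each is used; only Kira can be 8, hence Kira = 8.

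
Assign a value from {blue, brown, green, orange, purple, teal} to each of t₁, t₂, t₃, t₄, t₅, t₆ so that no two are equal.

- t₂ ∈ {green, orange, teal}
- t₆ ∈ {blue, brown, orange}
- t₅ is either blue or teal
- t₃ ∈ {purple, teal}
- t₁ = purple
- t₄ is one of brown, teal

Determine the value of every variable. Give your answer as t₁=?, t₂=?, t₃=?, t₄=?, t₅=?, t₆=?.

t₁'s domain is down to {purple}, so t₁ = purple. So t₃ can't be purple.
That leaves t₃ = teal. Eliminate teal elsewhere: t₂, t₄, t₅.
t₄ has just one choice, so t₄ = brown. Strike brown from t₆.
That leaves t₅ = blue. Strike blue from t₆.
That leaves t₆ = orange. Eliminate orange elsewhere: t₂.
That leaves t₂ = green.

t₁=purple, t₂=green, t₃=teal, t₄=brown, t₅=blue, t₆=orange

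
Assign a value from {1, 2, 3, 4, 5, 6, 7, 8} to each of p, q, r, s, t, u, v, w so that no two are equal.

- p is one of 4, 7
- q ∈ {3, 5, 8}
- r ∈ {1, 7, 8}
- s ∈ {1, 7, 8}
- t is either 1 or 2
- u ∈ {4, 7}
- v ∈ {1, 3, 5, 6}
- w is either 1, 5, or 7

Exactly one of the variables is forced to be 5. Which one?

w

The 8 variables draw from only 8 values {1, 2, 3, 4, 5, 6, 7, 8}, so each is used; only t can be 2, hence t = 2.
Among the 7 still-open variables, 6 fits only v (and all 7 values in {1, 3, 4, 5, 6, 7, 8} must be used), so v = 6.
The 6 still-open variables together cover exactly {1, 3, 4, 5, 7, 8} — 6 values for 6 variables — and 3 appears only in q's list, so q = 3.
Among the 5 still-open variables, 5 fits only w (and all 5 values in {1, 4, 5, 7, 8} must be used), so w = 5.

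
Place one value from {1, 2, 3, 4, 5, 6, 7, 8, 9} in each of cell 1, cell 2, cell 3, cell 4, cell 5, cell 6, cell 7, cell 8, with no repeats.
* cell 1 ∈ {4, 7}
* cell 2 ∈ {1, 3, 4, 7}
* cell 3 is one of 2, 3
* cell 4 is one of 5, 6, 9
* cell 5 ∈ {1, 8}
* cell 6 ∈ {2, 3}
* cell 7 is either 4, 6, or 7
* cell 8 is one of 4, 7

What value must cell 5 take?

cell 1 and cell 8 share exactly the 2 values {4, 7}; by pigeonhole those values go to them, so strike 4, 7 from cell 2, cell 7.
cell 7 must be 6 (only option left). Eliminate 6 elsewhere: cell 4.
cell 3 and cell 6 between them cover only {2, 3} — a naked pair. Remove those values from cell 2.
cell 2 has just one choice, so cell 2 = 1. Eliminate 1 elsewhere: cell 5.
So cell 5 = 8.

8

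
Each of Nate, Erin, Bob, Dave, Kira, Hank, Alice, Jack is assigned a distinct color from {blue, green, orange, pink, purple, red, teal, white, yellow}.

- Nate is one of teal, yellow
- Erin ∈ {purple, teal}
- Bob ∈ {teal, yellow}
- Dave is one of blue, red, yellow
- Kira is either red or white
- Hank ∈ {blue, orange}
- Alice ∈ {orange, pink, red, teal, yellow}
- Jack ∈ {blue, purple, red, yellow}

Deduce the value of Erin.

purple

Among the 8 variables, pink fits only Alice (and all 8 values in {blue, orange, pink, purple, red, teal, white, yellow} must be used), so Alice = pink.
The 7 still-open variables draw from only 7 values {blue, orange, purple, red, teal, white, yellow}, so each is used; only Hank can be orange, hence Hank = orange.
Among the 6 still-open variables, white fits only Kira (and all 6 values in {blue, purple, red, teal, white, yellow} must be used), so Kira = white.
Nate and Bob between them cover only {teal, yellow} — a naked pair. Remove those values from Erin, Dave, Jack.
So Erin = purple.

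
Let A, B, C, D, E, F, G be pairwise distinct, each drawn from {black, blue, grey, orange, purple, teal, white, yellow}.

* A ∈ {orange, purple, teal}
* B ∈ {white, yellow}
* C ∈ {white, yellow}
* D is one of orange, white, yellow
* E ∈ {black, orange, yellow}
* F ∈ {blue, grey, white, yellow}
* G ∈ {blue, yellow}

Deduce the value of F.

B and C between them cover only {white, yellow} — a naked pair. Remove those values from D, E, F, G.
D has just one choice, so D = orange. Eliminate orange elsewhere: A, E.
That leaves E = black.
G must be blue (only option left). Remove blue from F.
So F = grey.

grey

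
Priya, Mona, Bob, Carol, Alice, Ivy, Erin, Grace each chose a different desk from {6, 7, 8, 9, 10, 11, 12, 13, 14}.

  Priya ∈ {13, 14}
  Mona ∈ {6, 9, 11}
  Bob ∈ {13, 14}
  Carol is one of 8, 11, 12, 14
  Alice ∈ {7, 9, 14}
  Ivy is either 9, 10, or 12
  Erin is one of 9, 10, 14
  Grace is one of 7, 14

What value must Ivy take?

12

The 2 variables Priya and Bob are confined to {13, 14}, which locks those values in; drop them from Carol, Alice, Erin, Grace.
That leaves Grace = 7. So Alice can't be 7.
Alice's domain is down to {9}, so Alice = 9. Remove 9 from Mona, Ivy, Erin.
Erin has just one choice, so Erin = 10. Remove 10 from Ivy.
So Ivy = 12.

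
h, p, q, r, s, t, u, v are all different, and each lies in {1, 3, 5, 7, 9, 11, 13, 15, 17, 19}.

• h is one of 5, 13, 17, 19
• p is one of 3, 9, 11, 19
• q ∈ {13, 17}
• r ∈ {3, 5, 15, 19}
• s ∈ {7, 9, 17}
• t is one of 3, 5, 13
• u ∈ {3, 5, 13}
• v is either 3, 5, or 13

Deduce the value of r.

15

t, u, v share exactly the 3 values {3, 5, 13}; by pigeonhole those values go to them, so strike 3, 5, 13 from h, p, q, r.
q's domain is down to {17}, so q = 17. So h, s can't be 17.
h's domain is down to {19}, so h = 19. Remove 19 from p, r.
So r = 15.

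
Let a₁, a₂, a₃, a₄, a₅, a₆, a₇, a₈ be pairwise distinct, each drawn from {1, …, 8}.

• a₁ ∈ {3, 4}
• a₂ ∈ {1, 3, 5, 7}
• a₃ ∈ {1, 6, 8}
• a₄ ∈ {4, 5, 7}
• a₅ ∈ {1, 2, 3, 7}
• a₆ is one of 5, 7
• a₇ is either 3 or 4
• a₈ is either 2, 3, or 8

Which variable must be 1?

a₂

The 8 variables draw from only 8 values {1, 2, 3, 4, 5, 6, 7, 8}, so each is used; only a₃ can be 6, hence a₃ = 6.
The 7 still-open variables draw from only 7 values {1, 2, 3, 4, 5, 7, 8}, so each is used; only a₈ can be 8, hence a₈ = 8.
The 6 still-open variables together cover exactly {1, 2, 3, 4, 5, 7} — 6 values for 6 variables — and 2 appears only in a₅'s list, so a₅ = 2.
The 5 still-open variables draw from only 5 values {1, 3, 4, 5, 7}, so each is used; only a₂ can be 1, hence a₂ = 1.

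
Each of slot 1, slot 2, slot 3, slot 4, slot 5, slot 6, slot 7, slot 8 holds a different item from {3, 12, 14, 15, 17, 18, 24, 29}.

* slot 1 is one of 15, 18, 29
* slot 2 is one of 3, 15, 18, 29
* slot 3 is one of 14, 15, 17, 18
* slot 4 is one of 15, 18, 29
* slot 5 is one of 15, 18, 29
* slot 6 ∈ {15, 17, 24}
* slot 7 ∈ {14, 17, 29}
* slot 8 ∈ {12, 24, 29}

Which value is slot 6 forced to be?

The 8 variables together cover exactly {3, 12, 14, 15, 17, 18, 24, 29} — 8 values for 8 variables — and 3 appears only in slot 2's list, so slot 2 = 3.
The 7 still-open variables draw from only 7 values {12, 14, 15, 17, 18, 24, 29}, so each is used; only slot 8 can be 12, hence slot 8 = 12.
The 6 still-open variables together cover exactly {14, 15, 17, 18, 24, 29} — 6 values for 6 variables — and 24 appears only in slot 6's list, so slot 6 = 24.

24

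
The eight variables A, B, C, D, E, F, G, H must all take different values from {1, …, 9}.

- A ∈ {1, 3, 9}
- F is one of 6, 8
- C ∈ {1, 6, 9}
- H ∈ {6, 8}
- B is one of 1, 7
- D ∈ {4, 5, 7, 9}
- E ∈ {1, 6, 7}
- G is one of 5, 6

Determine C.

The 8 variables draw from only 8 values {1, 3, 4, 5, 6, 7, 8, 9}, so each is used; only A can be 3, hence A = 3.
Among the 7 still-open variables, 4 fits only D (and all 7 values in {1, 4, 5, 6, 7, 8, 9} must be used), so D = 4.
Among the 6 still-open variables, 5 fits only G (and all 6 values in {1, 5, 6, 7, 8, 9} must be used), so G = 5.
The 5 still-open variables draw from only 5 values {1, 6, 7, 8, 9}, so each is used; only C can be 9, hence C = 9.

9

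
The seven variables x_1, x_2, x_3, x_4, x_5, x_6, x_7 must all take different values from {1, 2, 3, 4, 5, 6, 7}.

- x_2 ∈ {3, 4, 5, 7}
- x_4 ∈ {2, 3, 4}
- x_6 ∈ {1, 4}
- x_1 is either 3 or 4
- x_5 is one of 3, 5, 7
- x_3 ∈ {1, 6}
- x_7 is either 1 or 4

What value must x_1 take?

3

The 7 variables draw from only 7 values {1, 2, 3, 4, 5, 6, 7}, so each is used; only x_4 can be 2, hence x_4 = 2.
The 6 still-open variables together cover exactly {1, 3, 4, 5, 6, 7} — 6 values for 6 variables — and 6 appears only in x_3's list, so x_3 = 6.
x_6 and x_7 between them cover only {1, 4} — a naked pair. Remove those values from x_1, x_2.
So x_1 = 3.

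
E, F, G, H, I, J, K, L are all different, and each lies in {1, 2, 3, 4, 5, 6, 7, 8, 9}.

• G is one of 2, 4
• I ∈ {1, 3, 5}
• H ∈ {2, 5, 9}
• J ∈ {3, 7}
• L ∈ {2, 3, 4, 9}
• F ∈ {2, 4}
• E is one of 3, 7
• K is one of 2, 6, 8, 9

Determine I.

1

E and J between them cover only {3, 7} — a naked pair. Remove those values from I, L.
The 2 variables F and G are confined to {2, 4}, which locks those values in; drop them from H, K, L.
L must be 9 (only option left). Eliminate 9 elsewhere: H, K.
That leaves H = 5. So I can't be 5.
So I = 1.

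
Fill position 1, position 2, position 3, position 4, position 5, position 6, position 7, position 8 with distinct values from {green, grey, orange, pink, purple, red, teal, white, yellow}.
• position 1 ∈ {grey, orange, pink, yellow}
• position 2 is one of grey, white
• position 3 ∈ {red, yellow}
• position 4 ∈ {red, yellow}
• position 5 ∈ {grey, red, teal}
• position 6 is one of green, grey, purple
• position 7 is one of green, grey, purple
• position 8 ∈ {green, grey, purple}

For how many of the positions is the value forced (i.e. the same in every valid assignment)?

2

position 3 and position 4 share exactly the 2 values {red, yellow}; by pigeonhole those values go to them, so strike red, yellow from position 1, position 5.
position 6, position 7, position 8 between them cover only {green, grey, purple} — a naked triple. Remove those values from position 1, position 2, position 5.
position 2's domain is down to {white}, so position 2 = white.
position 5 must be teal (only option left).
Determined: position 2=white, position 5=teal. The other positions each still have more than one consistent value. That makes 2.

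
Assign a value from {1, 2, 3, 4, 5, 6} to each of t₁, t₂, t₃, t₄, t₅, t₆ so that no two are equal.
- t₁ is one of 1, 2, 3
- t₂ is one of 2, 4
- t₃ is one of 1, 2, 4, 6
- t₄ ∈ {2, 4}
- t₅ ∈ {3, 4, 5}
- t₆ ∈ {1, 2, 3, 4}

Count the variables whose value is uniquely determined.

The 6 variables draw from only 6 values {1, 2, 3, 4, 5, 6}, so each is used; only t₅ can be 5, hence t₅ = 5.
The 5 still-open variables together cover exactly {1, 2, 3, 4, 6} — 5 values for 5 variables — and 6 appears only in t₃'s list, so t₃ = 6.
t₂ and t₄ between them cover only {2, 4} — a naked pair. Remove those values from t₁, t₆.
Determined: t₃=6, t₅=5. The other variables each still have more than one consistent value. That makes 2.

2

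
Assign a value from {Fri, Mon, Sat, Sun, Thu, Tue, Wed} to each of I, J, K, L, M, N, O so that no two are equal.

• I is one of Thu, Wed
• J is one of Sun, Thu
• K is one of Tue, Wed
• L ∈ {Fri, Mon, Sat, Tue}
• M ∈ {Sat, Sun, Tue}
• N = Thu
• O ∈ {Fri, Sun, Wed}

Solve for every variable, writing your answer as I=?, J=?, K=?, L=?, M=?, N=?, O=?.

N has just one choice, so N = Thu. So I, J can't be Thu.
I's domain is down to {Wed}, so I = Wed. Remove Wed from K, O.
J must be Sun (only option left). Remove Sun from M, O.
K has just one choice, so K = Tue. Remove Tue from L, M.
M has just one choice, so M = Sat. Strike Sat from L.
O must be Fri (only option left). So L can't be Fri.
L has just one choice, so L = Mon.

I=Wed, J=Sun, K=Tue, L=Mon, M=Sat, N=Thu, O=Fri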